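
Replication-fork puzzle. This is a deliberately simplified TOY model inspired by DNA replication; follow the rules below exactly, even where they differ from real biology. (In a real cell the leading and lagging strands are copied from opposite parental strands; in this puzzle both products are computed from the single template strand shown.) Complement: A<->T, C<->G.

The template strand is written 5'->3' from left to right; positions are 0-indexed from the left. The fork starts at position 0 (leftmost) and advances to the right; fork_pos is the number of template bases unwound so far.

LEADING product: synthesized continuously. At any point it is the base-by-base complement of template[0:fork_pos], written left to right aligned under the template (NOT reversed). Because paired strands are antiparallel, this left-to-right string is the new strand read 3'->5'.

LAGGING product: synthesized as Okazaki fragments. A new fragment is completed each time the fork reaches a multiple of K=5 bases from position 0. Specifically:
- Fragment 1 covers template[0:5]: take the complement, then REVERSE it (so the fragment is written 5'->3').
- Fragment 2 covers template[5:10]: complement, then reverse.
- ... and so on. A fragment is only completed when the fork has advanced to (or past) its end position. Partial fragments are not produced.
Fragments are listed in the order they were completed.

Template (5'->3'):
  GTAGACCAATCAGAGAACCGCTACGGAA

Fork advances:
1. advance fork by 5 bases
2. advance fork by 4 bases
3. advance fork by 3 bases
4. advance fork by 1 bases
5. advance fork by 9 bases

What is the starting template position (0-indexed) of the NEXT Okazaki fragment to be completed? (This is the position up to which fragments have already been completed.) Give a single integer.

Step 1: advance 5 -> fork_pos = 0 + 5 = 5. Reached multiple(s) of 5: 5 -> fragment 1 completed (1 total).
Step 2: advance 4 -> fork_pos = 5 + 4 = 9. Next multiple of 5 is 10 (not reached); still 1 fragment(s).
Step 3: advance 3 -> fork_pos = 9 + 3 = 12. Reached multiple(s) of 5: 10 -> fragment 2 completed (2 total).
Step 4: advance 1 -> fork_pos = 12 + 1 = 13. Next multiple of 5 is 15 (not reached); still 2 fragment(s).
Step 5: advance 9 -> fork_pos = 13 + 9 = 22. Reached multiple(s) of 5: 15, 20 -> fragments 3-4 completed (4 total).
4 fragment(s) completed, covering template[0:20] (4 x 5 = 20). The next fragment, fragment 5, covers template[20:25], so it starts at position 20.

Answer: 20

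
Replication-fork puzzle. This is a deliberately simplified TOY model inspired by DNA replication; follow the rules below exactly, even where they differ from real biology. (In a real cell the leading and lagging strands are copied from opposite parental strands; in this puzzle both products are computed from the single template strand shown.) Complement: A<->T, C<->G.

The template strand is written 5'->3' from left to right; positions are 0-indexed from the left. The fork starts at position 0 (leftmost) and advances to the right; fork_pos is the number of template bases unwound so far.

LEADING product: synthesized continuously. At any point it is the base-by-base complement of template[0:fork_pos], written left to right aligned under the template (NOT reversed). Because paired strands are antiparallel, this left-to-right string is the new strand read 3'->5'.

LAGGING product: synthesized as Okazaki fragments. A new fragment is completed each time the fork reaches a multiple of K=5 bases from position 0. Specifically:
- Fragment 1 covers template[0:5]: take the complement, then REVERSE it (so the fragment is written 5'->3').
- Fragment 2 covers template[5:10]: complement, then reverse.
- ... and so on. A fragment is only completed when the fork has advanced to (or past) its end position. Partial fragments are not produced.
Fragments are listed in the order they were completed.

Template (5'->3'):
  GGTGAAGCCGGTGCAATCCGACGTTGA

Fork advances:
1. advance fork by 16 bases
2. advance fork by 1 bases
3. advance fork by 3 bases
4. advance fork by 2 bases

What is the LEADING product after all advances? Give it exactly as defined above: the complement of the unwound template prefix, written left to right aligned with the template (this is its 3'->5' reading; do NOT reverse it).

Answer: CCACTTCGGCCACGTTAGGCTG

Derivation:
Step 1: advance 16 -> fork_pos = 0 + 16 = 16.
Step 2: advance 1 -> fork_pos = 16 + 1 = 17.
Step 3: advance 3 -> fork_pos = 17 + 3 = 20.
Step 4: advance 2 -> fork_pos = 20 + 2 = 22.
Unwound prefix: template[0:22] = GGTGAAGCCGGTGCAATCCGAC
Complement it base by base (A<->T, C<->G), keeping left-to-right order:
  [0:5] GGTGA -> CCACT
  [5:10] AGCCG -> TCGGC
  [10:15] GTGCA -> CACGT
  [15:20] ATCCG -> TAGGC
  [20:22] AC -> TG
Concatenate: CCACTTCGGCCACGTTAGGCTG (length 22; written aligned with the template, i.e. 3'->5').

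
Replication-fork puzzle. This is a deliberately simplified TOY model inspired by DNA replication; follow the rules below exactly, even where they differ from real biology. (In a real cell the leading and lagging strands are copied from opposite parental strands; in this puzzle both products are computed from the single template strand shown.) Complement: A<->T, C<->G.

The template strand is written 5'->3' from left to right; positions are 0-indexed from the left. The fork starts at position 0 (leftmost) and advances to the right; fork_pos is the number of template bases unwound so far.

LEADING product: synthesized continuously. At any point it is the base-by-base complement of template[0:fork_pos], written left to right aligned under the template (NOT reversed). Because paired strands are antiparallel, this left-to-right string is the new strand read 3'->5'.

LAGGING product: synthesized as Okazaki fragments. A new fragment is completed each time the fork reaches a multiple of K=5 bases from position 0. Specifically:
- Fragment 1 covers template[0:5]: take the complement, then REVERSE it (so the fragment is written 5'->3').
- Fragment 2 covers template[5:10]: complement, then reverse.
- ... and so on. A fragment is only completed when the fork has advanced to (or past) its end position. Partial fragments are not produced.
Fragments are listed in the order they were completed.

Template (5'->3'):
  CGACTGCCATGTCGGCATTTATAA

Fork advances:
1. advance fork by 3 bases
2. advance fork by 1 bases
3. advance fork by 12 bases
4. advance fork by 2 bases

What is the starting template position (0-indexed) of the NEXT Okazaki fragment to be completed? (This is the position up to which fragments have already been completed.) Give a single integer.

Step 1: advance 3 -> fork_pos = 0 + 3 = 3. Next multiple of 5 is 5 (not reached); still 0 fragment(s).
Step 2: advance 1 -> fork_pos = 3 + 1 = 4. Next multiple of 5 is 5 (not reached); still 0 fragment(s).
Step 3: advance 12 -> fork_pos = 4 + 12 = 16. Reached multiple(s) of 5: 5, 10, 15 -> fragments 1-3 completed (3 total).
Step 4: advance 2 -> fork_pos = 16 + 2 = 18. Next multiple of 5 is 20 (not reached); still 3 fragment(s).
3 fragment(s) completed, covering template[0:15] (3 x 5 = 15). The next fragment, fragment 4, covers template[15:20], so it starts at position 15.

Answer: 15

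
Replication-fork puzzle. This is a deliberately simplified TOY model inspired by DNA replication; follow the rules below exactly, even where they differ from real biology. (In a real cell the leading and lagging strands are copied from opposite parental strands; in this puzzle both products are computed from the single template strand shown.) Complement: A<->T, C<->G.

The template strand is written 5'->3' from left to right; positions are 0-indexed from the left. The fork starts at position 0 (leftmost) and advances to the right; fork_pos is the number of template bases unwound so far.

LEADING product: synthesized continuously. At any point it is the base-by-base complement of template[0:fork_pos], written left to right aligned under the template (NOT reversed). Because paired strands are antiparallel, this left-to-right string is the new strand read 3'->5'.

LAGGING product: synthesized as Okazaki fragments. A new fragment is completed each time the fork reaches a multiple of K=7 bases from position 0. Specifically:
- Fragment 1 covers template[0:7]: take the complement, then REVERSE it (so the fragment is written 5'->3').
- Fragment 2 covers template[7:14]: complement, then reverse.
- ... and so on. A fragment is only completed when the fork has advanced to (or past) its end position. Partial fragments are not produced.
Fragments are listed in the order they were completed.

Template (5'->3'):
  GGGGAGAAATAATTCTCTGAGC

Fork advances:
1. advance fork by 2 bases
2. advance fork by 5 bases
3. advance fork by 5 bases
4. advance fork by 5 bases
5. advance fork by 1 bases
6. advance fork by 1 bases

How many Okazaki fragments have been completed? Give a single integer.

Answer: 2

Derivation:
Step 1: advance 2 -> fork_pos = 0 + 2 = 2. Next multiple of 7 is 7 (not reached); still 0 fragment(s).
Step 2: advance 5 -> fork_pos = 2 + 5 = 7. Reached multiple(s) of 7: 7 -> fragment 1 completed (1 total).
Step 3: advance 5 -> fork_pos = 7 + 5 = 12. Next multiple of 7 is 14 (not reached); still 1 fragment(s).
Step 4: advance 5 -> fork_pos = 12 + 5 = 17. Reached multiple(s) of 7: 14 -> fragment 2 completed (2 total).
Step 5: advance 1 -> fork_pos = 17 + 1 = 18. Next multiple of 7 is 21 (not reached); still 2 fragment(s).
Step 6: advance 1 -> fork_pos = 18 + 1 = 19. Next multiple of 7 is 21 (not reached); still 2 fragment(s).
Check: final fork_pos = 19; the multiples of 7 that are <= 19 are 7..14 -> 19 // 7 = 2 completed fragment(s).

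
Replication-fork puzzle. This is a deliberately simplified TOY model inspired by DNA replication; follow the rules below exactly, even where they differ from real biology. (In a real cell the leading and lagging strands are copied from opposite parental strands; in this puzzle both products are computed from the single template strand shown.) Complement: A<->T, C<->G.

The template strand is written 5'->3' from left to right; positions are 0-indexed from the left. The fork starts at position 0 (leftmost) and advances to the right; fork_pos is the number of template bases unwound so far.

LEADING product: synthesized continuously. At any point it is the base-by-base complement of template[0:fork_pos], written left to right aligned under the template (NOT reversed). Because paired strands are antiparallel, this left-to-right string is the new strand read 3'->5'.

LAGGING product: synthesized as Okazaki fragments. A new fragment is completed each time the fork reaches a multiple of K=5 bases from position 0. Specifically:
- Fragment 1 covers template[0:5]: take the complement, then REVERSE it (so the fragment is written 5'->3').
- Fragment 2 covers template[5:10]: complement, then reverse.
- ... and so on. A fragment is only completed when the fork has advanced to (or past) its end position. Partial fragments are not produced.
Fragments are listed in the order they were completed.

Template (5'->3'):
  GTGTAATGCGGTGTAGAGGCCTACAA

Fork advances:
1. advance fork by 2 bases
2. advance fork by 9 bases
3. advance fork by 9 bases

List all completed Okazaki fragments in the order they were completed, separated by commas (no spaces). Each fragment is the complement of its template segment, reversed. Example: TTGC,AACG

Step 1: advance 2 -> fork_pos = 0 + 2 = 2. Next multiple of 5 is 5 (not reached); still 0 fragment(s).
Step 2: advance 9 -> fork_pos = 2 + 9 = 11. Reached multiple(s) of 5: 5, 10 -> fragments 1-2 completed (2 total).
Step 3: advance 9 -> fork_pos = 11 + 9 = 20. Reached multiple(s) of 5: 15, 20 -> fragments 3-4 completed (4 total).
Final fork_pos = 20, so 4 fragment(s) are complete. Build each: template segment -> complement -> reverse.
Fragment 1: template[0:5] = GTGTA -> complement CACAT -> reversed TACAC
Fragment 2: template[5:10] = ATGCG -> complement TACGC -> reversed CGCAT
Fragment 3: template[10:15] = GTGTA -> complement CACAT -> reversed TACAC
Fragment 4: template[15:20] = GAGGC -> complement CTCCG -> reversed GCCTC

Answer: TACAC,CGCAT,TACAC,GCCTC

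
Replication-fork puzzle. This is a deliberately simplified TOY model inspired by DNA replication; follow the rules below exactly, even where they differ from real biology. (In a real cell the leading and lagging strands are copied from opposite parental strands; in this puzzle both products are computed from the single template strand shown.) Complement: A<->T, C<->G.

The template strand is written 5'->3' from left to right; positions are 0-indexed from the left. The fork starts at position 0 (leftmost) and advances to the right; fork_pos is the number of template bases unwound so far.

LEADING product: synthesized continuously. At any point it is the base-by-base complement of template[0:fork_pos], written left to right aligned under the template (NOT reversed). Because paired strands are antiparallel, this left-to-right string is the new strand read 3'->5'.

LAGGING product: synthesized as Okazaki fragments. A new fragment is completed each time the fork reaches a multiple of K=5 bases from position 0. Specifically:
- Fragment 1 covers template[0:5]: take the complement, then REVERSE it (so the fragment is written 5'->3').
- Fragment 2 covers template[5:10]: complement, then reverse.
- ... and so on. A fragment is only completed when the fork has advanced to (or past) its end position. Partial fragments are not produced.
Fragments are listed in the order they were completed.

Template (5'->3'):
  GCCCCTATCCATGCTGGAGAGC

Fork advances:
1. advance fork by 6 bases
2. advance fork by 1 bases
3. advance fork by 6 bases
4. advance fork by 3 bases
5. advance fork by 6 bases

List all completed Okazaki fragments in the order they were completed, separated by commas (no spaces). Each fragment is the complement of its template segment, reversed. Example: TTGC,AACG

Step 1: advance 6 -> fork_pos = 0 + 6 = 6. Reached multiple(s) of 5: 5 -> fragment 1 completed (1 total).
Step 2: advance 1 -> fork_pos = 6 + 1 = 7. Next multiple of 5 is 10 (not reached); still 1 fragment(s).
Step 3: advance 6 -> fork_pos = 7 + 6 = 13. Reached multiple(s) of 5: 10 -> fragment 2 completed (2 total).
Step 4: advance 3 -> fork_pos = 13 + 3 = 16. Reached multiple(s) of 5: 15 -> fragment 3 completed (3 total).
Step 5: advance 6 -> fork_pos = 16 + 6 = 22. Reached multiple(s) of 5: 20 -> fragment 4 completed (4 total).
Final fork_pos = 22, so 4 fragment(s) are complete. Build each: template segment -> complement -> reverse.
Fragment 1: template[0:5] = GCCCC -> complement CGGGG -> reversed GGGGC
Fragment 2: template[5:10] = TATCC -> complement ATAGG -> reversed GGATA
Fragment 3: template[10:15] = ATGCT -> complement TACGA -> reversed AGCAT
Fragment 4: template[15:20] = GGAGA -> complement CCTCT -> reversed TCTCC

Answer: GGGGC,GGATA,AGCAT,TCTCC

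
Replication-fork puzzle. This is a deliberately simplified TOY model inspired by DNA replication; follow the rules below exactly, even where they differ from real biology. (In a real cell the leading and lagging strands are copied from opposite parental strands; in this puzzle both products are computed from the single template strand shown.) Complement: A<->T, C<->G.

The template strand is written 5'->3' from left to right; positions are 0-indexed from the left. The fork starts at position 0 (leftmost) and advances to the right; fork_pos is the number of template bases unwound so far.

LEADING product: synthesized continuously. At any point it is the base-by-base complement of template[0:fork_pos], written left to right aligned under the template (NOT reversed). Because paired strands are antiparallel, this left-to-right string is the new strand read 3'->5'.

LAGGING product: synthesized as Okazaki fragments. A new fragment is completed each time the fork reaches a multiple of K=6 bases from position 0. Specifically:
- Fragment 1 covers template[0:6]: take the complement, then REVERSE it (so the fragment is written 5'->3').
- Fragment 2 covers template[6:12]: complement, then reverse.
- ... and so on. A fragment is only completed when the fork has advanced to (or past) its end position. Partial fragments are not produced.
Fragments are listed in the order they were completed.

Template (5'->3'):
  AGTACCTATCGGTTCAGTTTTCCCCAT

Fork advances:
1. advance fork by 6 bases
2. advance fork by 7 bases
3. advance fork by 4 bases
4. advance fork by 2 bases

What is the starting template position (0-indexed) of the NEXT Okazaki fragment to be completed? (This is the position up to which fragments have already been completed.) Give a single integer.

Step 1: advance 6 -> fork_pos = 0 + 6 = 6. Reached multiple(s) of 6: 6 -> fragment 1 completed (1 total).
Step 2: advance 7 -> fork_pos = 6 + 7 = 13. Reached multiple(s) of 6: 12 -> fragment 2 completed (2 total).
Step 3: advance 4 -> fork_pos = 13 + 4 = 17. Next multiple of 6 is 18 (not reached); still 2 fragment(s).
Step 4: advance 2 -> fork_pos = 17 + 2 = 19. Reached multiple(s) of 6: 18 -> fragment 3 completed (3 total).
3 fragment(s) completed, covering template[0:18] (3 x 6 = 18). The next fragment, fragment 4, covers template[18:24], so it starts at position 18.

Answer: 18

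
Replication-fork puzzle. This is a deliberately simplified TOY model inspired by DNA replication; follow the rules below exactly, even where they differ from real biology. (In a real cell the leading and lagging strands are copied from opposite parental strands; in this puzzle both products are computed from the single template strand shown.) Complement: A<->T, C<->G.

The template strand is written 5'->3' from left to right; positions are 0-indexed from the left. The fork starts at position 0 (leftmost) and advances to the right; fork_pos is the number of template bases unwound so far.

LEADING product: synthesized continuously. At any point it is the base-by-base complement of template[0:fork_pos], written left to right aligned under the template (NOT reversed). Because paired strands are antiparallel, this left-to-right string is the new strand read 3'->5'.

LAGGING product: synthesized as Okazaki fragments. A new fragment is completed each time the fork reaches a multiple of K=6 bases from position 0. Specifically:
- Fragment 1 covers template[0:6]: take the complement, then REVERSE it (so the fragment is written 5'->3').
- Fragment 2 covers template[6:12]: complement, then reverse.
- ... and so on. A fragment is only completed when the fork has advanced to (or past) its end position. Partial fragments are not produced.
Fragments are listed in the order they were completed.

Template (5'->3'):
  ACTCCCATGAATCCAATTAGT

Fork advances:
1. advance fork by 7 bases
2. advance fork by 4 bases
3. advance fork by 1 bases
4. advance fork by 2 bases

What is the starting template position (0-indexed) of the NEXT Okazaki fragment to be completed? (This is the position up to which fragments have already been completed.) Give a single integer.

Step 1: advance 7 -> fork_pos = 0 + 7 = 7. Reached multiple(s) of 6: 6 -> fragment 1 completed (1 total).
Step 2: advance 4 -> fork_pos = 7 + 4 = 11. Next multiple of 6 is 12 (not reached); still 1 fragment(s).
Step 3: advance 1 -> fork_pos = 11 + 1 = 12. Reached multiple(s) of 6: 12 -> fragment 2 completed (2 total).
Step 4: advance 2 -> fork_pos = 12 + 2 = 14. Next multiple of 6 is 18 (not reached); still 2 fragment(s).
2 fragment(s) completed, covering template[0:12] (2 x 6 = 12). The next fragment, fragment 3, covers template[12:18], so it starts at position 12.

Answer: 12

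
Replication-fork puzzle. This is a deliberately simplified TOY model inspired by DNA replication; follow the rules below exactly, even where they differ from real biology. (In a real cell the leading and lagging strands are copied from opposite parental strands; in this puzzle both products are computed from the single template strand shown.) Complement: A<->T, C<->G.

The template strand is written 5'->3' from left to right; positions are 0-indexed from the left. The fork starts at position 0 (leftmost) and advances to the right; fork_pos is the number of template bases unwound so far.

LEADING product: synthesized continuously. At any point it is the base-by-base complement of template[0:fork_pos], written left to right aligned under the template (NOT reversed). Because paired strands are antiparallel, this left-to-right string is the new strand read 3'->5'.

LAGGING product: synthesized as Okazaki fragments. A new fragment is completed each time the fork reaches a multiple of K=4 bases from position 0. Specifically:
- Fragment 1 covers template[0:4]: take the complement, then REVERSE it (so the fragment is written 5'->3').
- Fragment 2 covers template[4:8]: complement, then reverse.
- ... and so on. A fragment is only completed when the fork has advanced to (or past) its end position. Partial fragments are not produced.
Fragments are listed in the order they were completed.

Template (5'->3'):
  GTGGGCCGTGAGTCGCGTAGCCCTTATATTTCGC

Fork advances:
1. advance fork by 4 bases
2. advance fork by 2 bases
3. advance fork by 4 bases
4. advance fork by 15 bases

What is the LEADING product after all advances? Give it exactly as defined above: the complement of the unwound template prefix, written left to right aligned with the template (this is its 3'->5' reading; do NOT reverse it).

Answer: CACCCGGCACTCAGCGCATCGGGAA

Derivation:
Step 1: advance 4 -> fork_pos = 0 + 4 = 4.
Step 2: advance 2 -> fork_pos = 4 + 2 = 6.
Step 3: advance 4 -> fork_pos = 6 + 4 = 10.
Step 4: advance 15 -> fork_pos = 10 + 15 = 25.
Unwound prefix: template[0:25] = GTGGGCCGTGAGTCGCGTAGCCCTT
Complement it base by base (A<->T, C<->G), keeping left-to-right order:
  [0:5] GTGGG -> CACCC
  [5:10] CCGTG -> GGCAC
  [10:15] AGTCG -> TCAGC
  [15:20] CGTAG -> GCATC
  [20:25] CCCTT -> GGGAA
Concatenate: CACCCGGCACTCAGCGCATCGGGAA (length 25; written aligned with the template, i.e. 3'->5').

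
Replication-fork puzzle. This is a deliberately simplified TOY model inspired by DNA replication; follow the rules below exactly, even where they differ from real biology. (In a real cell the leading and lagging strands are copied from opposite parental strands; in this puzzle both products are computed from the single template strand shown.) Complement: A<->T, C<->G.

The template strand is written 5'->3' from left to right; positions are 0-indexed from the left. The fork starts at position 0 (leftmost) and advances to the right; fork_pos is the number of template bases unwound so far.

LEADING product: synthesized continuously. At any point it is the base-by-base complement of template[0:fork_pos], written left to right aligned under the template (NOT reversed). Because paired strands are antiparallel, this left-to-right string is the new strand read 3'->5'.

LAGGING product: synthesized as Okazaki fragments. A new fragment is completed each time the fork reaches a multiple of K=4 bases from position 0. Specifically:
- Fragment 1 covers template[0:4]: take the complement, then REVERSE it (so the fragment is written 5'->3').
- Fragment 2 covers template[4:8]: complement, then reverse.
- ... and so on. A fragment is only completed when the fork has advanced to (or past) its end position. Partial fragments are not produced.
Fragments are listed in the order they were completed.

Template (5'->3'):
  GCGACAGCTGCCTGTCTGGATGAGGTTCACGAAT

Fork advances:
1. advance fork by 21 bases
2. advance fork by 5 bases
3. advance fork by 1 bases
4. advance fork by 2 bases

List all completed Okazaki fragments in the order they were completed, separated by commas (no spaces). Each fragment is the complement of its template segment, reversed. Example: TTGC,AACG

Answer: TCGC,GCTG,GGCA,GACA,TCCA,CTCA,GAAC

Derivation:
Step 1: advance 21 -> fork_pos = 0 + 21 = 21. Reached multiple(s) of 4: 4, 8, 12, 16, 20 -> fragments 1-5 completed (5 total).
Step 2: advance 5 -> fork_pos = 21 + 5 = 26. Reached multiple(s) of 4: 24 -> fragment 6 completed (6 total).
Step 3: advance 1 -> fork_pos = 26 + 1 = 27. Next multiple of 4 is 28 (not reached); still 6 fragment(s).
Step 4: advance 2 -> fork_pos = 27 + 2 = 29. Reached multiple(s) of 4: 28 -> fragment 7 completed (7 total).
Final fork_pos = 29, so 7 fragment(s) are complete. Build each: template segment -> complement -> reverse.
Fragment 1: template[0:4] = GCGA -> complement CGCT -> reversed TCGC
Fragment 2: template[4:8] = CAGC -> complement GTCG -> reversed GCTG
Fragment 3: template[8:12] = TGCC -> complement ACGG -> reversed GGCA
Fragment 4: template[12:16] = TGTC -> complement ACAG -> reversed GACA
Fragment 5: template[16:20] = TGGA -> complement ACCT -> reversed TCCA
Fragment 6: template[20:24] = TGAG -> complement ACTC -> reversed CTCA
Fragment 7: template[24:28] = GTTC -> complement CAAG -> reversed GAAC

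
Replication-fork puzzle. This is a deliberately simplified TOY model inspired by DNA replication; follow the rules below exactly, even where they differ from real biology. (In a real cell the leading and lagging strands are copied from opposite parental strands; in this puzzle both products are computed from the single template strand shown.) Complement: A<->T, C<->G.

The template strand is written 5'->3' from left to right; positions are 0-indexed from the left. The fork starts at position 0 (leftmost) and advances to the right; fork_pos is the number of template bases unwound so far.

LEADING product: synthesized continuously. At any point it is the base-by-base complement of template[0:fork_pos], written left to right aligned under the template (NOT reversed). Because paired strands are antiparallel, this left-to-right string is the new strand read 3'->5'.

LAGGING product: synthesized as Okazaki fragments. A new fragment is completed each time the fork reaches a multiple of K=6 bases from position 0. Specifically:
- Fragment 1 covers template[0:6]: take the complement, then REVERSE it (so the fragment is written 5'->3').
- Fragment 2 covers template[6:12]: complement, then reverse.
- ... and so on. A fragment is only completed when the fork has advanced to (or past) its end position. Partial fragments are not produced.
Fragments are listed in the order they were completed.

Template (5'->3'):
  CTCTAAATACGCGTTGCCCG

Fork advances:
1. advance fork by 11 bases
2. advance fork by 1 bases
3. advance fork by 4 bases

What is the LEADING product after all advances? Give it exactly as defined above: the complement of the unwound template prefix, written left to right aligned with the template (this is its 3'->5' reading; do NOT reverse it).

Answer: GAGATTTATGCGCAAC

Derivation:
Step 1: advance 11 -> fork_pos = 0 + 11 = 11.
Step 2: advance 1 -> fork_pos = 11 + 1 = 12.
Step 3: advance 4 -> fork_pos = 12 + 4 = 16.
Unwound prefix: template[0:16] = CTCTAAATACGCGTTG
Complement it base by base (A<->T, C<->G), keeping left-to-right order:
  [0:5] CTCTA -> GAGAT
  [5:10] AATAC -> TTATG
  [10:15] GCGTT -> CGCAA
  [15:16] G -> C
Concatenate: GAGATTTATGCGCAAC (length 16; written aligned with the template, i.e. 3'->5').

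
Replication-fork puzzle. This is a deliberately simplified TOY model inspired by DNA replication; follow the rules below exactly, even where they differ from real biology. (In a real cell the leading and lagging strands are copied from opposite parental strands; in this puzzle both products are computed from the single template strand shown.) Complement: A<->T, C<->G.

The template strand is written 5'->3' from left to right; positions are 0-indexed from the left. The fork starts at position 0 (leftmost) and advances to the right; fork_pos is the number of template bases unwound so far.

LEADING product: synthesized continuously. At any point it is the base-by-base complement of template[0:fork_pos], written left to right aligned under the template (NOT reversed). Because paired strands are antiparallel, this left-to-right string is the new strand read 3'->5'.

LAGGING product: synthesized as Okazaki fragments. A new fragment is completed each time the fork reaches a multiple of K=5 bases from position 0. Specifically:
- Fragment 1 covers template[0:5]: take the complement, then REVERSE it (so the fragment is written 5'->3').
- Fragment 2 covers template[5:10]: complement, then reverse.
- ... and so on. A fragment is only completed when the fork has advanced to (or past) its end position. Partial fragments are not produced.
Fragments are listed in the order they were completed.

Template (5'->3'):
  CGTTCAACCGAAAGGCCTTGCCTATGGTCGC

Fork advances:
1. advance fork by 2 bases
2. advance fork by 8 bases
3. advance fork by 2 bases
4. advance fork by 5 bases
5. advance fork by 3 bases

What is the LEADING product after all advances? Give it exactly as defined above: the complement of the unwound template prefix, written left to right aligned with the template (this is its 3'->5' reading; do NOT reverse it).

Answer: GCAAGTTGGCTTTCCGGAAC

Derivation:
Step 1: advance 2 -> fork_pos = 0 + 2 = 2.
Step 2: advance 8 -> fork_pos = 2 + 8 = 10.
Step 3: advance 2 -> fork_pos = 10 + 2 = 12.
Step 4: advance 5 -> fork_pos = 12 + 5 = 17.
Step 5: advance 3 -> fork_pos = 17 + 3 = 20.
Unwound prefix: template[0:20] = CGTTCAACCGAAAGGCCTTG
Complement it base by base (A<->T, C<->G), keeping left-to-right order:
  [0:5] CGTTC -> GCAAG
  [5:10] AACCG -> TTGGC
  [10:15] AAAGG -> TTTCC
  [15:20] CCTTG -> GGAAC
Concatenate: GCAAGTTGGCTTTCCGGAAC (length 20; written aligned with the template, i.e. 3'->5').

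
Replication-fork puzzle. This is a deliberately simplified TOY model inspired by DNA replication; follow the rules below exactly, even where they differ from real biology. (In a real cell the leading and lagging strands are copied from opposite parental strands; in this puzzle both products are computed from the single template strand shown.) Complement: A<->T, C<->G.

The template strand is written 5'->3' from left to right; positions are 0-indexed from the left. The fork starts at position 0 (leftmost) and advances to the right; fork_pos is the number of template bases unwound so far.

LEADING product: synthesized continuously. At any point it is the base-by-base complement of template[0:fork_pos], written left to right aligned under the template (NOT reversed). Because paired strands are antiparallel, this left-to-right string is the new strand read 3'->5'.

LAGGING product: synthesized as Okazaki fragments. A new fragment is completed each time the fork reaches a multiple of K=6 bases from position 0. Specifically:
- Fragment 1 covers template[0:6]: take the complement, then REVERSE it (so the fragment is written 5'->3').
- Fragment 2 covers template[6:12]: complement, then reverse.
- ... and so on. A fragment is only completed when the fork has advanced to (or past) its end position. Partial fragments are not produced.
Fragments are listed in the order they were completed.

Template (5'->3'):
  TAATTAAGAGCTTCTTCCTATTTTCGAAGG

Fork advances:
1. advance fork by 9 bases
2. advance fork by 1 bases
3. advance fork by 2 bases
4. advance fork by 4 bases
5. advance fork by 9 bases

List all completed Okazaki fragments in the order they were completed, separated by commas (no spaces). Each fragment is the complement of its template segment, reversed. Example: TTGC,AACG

Answer: TAATTA,AGCTCT,GGAAGA,AAAATA

Derivation:
Step 1: advance 9 -> fork_pos = 0 + 9 = 9. Reached multiple(s) of 6: 6 -> fragment 1 completed (1 total).
Step 2: advance 1 -> fork_pos = 9 + 1 = 10. Next multiple of 6 is 12 (not reached); still 1 fragment(s).
Step 3: advance 2 -> fork_pos = 10 + 2 = 12. Reached multiple(s) of 6: 12 -> fragment 2 completed (2 total).
Step 4: advance 4 -> fork_pos = 12 + 4 = 16. Next multiple of 6 is 18 (not reached); still 2 fragment(s).
Step 5: advance 9 -> fork_pos = 16 + 9 = 25. Reached multiple(s) of 6: 18, 24 -> fragments 3-4 completed (4 total).
Final fork_pos = 25, so 4 fragment(s) are complete. Build each: template segment -> complement -> reverse.
Fragment 1: template[0:6] = TAATTA -> complement ATTAAT -> reversed TAATTA
Fragment 2: template[6:12] = AGAGCT -> complement TCTCGA -> reversed AGCTCT
Fragment 3: template[12:18] = TCTTCC -> complement AGAAGG -> reversed GGAAGA
Fragment 4: template[18:24] = TATTTT -> complement ATAAAA -> reversed AAAATA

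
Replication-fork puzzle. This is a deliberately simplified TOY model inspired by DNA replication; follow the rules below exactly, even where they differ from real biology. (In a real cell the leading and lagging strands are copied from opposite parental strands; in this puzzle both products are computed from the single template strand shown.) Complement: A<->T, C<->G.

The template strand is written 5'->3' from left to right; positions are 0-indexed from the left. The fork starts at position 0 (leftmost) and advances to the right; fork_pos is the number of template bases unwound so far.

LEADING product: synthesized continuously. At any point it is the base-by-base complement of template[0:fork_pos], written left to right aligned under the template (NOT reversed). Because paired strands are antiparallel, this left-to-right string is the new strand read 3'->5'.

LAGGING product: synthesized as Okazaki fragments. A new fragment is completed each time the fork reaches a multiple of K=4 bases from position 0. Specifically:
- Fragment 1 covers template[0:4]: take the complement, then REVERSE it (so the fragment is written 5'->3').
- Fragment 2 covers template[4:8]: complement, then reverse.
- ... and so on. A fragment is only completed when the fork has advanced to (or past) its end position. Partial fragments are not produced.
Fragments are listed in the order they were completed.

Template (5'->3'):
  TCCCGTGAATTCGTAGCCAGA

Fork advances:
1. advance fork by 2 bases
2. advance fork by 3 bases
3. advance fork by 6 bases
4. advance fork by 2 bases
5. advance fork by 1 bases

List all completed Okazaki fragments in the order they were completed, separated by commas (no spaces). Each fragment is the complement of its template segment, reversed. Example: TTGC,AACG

Step 1: advance 2 -> fork_pos = 0 + 2 = 2. Next multiple of 4 is 4 (not reached); still 0 fragment(s).
Step 2: advance 3 -> fork_pos = 2 + 3 = 5. Reached multiple(s) of 4: 4 -> fragment 1 completed (1 total).
Step 3: advance 6 -> fork_pos = 5 + 6 = 11. Reached multiple(s) of 4: 8 -> fragment 2 completed (2 total).
Step 4: advance 2 -> fork_pos = 11 + 2 = 13. Reached multiple(s) of 4: 12 -> fragment 3 completed (3 total).
Step 5: advance 1 -> fork_pos = 13 + 1 = 14. Next multiple of 4 is 16 (not reached); still 3 fragment(s).
Final fork_pos = 14, so 3 fragment(s) are complete. Build each: template segment -> complement -> reverse.
Fragment 1: template[0:4] = TCCC -> complement AGGG -> reversed GGGA
Fragment 2: template[4:8] = GTGA -> complement CACT -> reversed TCAC
Fragment 3: template[8:12] = ATTC -> complement TAAG -> reversed GAAT

Answer: GGGA,TCAC,GAAT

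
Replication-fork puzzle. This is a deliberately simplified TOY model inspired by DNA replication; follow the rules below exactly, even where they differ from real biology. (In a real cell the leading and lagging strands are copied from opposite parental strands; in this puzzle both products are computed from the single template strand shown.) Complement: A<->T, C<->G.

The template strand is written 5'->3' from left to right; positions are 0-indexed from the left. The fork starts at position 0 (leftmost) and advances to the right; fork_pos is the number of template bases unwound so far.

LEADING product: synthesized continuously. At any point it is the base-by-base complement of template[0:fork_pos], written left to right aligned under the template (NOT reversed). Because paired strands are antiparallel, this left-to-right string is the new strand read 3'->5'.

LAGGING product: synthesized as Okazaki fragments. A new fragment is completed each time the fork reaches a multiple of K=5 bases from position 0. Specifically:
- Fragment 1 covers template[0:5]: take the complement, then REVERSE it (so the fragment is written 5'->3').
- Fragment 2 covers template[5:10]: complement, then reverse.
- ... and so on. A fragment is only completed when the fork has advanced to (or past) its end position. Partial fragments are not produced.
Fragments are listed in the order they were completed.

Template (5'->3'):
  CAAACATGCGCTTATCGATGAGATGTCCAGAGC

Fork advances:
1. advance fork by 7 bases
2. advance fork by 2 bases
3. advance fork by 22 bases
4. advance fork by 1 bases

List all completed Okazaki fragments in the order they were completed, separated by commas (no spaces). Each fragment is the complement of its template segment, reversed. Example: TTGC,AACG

Step 1: advance 7 -> fork_pos = 0 + 7 = 7. Reached multiple(s) of 5: 5 -> fragment 1 completed (1 total).
Step 2: advance 2 -> fork_pos = 7 + 2 = 9. Next multiple of 5 is 10 (not reached); still 1 fragment(s).
Step 3: advance 22 -> fork_pos = 9 + 22 = 31. Reached multiple(s) of 5: 10, 15, 20, 25, 30 -> fragments 2-6 completed (6 total).
Step 4: advance 1 -> fork_pos = 31 + 1 = 32. Next multiple of 5 is 35 (not reached); still 6 fragment(s).
Final fork_pos = 32, so 6 fragment(s) are complete. Build each: template segment -> complement -> reverse.
Fragment 1: template[0:5] = CAAAC -> complement GTTTG -> reversed GTTTG
Fragment 2: template[5:10] = ATGCG -> complement TACGC -> reversed CGCAT
Fragment 3: template[10:15] = CTTAT -> complement GAATA -> reversed ATAAG
Fragment 4: template[15:20] = CGATG -> complement GCTAC -> reversed CATCG
Fragment 5: template[20:25] = AGATG -> complement TCTAC -> reversed CATCT
Fragment 6: template[25:30] = TCCAG -> complement AGGTC -> reversed CTGGA

Answer: GTTTG,CGCAT,ATAAG,CATCG,CATCT,CTGGA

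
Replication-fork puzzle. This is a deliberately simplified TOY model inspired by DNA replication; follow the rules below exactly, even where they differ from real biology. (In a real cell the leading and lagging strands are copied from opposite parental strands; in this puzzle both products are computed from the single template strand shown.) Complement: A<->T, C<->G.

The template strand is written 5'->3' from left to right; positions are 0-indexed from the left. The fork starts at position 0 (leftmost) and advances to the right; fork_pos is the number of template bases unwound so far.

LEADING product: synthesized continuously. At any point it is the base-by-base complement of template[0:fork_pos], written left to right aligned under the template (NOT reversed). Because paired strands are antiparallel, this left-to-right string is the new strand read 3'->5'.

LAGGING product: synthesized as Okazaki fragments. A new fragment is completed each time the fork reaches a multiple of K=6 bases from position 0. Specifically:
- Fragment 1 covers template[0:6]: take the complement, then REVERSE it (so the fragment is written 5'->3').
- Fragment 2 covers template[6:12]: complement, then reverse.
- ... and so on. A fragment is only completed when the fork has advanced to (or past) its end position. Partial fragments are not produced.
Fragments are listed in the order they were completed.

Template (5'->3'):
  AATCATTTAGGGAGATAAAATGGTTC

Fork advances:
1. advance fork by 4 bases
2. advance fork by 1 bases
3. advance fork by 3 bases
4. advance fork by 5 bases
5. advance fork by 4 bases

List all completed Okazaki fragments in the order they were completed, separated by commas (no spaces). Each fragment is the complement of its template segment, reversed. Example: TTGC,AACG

Answer: ATGATT,CCCTAA

Derivation:
Step 1: advance 4 -> fork_pos = 0 + 4 = 4. Next multiple of 6 is 6 (not reached); still 0 fragment(s).
Step 2: advance 1 -> fork_pos = 4 + 1 = 5. Next multiple of 6 is 6 (not reached); still 0 fragment(s).
Step 3: advance 3 -> fork_pos = 5 + 3 = 8. Reached multiple(s) of 6: 6 -> fragment 1 completed (1 total).
Step 4: advance 5 -> fork_pos = 8 + 5 = 13. Reached multiple(s) of 6: 12 -> fragment 2 completed (2 total).
Step 5: advance 4 -> fork_pos = 13 + 4 = 17. Next multiple of 6 is 18 (not reached); still 2 fragment(s).
Final fork_pos = 17, so 2 fragment(s) are complete. Build each: template segment -> complement -> reverse.
Fragment 1: template[0:6] = AATCAT -> complement TTAGTA -> reversed ATGATT
Fragment 2: template[6:12] = TTAGGG -> complement AATCCC -> reversed CCCTAA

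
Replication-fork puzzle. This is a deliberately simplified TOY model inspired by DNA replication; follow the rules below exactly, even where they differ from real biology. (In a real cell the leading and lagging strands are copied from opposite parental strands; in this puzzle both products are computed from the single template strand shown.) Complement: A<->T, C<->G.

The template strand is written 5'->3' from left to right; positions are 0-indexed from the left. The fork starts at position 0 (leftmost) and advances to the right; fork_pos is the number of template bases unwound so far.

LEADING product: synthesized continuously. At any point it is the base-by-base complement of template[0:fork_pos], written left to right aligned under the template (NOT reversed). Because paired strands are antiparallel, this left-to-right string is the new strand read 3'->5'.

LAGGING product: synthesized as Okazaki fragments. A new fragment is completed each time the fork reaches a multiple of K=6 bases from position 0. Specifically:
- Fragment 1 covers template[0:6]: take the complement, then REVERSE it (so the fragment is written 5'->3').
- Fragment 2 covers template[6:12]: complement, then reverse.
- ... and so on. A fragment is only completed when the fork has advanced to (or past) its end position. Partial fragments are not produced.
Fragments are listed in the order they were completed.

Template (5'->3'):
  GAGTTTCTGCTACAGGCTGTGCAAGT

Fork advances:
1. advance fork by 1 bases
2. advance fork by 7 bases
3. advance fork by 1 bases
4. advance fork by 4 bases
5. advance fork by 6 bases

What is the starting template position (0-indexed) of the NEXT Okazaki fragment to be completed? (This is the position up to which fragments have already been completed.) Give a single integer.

Step 1: advance 1 -> fork_pos = 0 + 1 = 1. Next multiple of 6 is 6 (not reached); still 0 fragment(s).
Step 2: advance 7 -> fork_pos = 1 + 7 = 8. Reached multiple(s) of 6: 6 -> fragment 1 completed (1 total).
Step 3: advance 1 -> fork_pos = 8 + 1 = 9. Next multiple of 6 is 12 (not reached); still 1 fragment(s).
Step 4: advance 4 -> fork_pos = 9 + 4 = 13. Reached multiple(s) of 6: 12 -> fragment 2 completed (2 total).
Step 5: advance 6 -> fork_pos = 13 + 6 = 19. Reached multiple(s) of 6: 18 -> fragment 3 completed (3 total).
3 fragment(s) completed, covering template[0:18] (3 x 6 = 18). The next fragment, fragment 4, covers template[18:24], so it starts at position 18.

Answer: 18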